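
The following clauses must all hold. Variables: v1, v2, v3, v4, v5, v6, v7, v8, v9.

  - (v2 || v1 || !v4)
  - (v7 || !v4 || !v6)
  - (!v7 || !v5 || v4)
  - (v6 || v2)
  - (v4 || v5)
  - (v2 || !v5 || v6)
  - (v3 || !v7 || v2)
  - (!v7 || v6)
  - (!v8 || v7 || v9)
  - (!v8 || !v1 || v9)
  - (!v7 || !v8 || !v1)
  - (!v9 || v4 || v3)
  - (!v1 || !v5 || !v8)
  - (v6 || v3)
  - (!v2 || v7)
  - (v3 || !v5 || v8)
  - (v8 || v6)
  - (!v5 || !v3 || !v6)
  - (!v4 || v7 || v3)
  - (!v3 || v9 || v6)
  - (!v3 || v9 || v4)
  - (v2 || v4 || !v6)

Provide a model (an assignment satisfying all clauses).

v1 = True  v2 = False  v3 = True  v4 = True  v5 = False  v6 = True  v7 = True  v8 = False  v9 = False

Check each clause:
  1. (!v4 || v1 || v2) — v1 is true.
  2. (!v6 || !v4 || v7) — v7 is true.
  3. (!v7 || v4 || !v5) — !v5 is true.
  4. (v6 || v2) — v6 is true.
  5. (v5 || v4) — v4 is true.
  6. (v6 || v2 || !v5) — !v5 is true.
  7. (v2 || !v7 || v3) — v3 is true.
  8. (!v7 || v6) — v6 is true.
  9. (!v8 || v9 || v7) — !v8 is true.
  10. (!v8 || v9 || !v1) — !v8 is true.
  11. (!v1 || !v8 || !v7) — !v8 is true.
  12. (v4 || v3 || !v9) — v3 is true.
  13. (!v5 || !v8 || !v1) — !v8 is true.
  14. (v3 || v6) — v3 is true.
  15. (!v2 || v7) — !v2 is true.
  16. (v8 || !v5 || v3) — v3 is true.
  17. (v6 || v8) — v6 is true.
  18. (!v3 || !v6 || !v5) — !v5 is true.
  19. (v3 || v7 || !v4) — v3 is true.
  20. (v9 || v6 || !v3) — v6 is true.
  21. (v4 || !v3 || v9) — v4 is true.
  22. (v4 || !v6 || v2) — v4 is true.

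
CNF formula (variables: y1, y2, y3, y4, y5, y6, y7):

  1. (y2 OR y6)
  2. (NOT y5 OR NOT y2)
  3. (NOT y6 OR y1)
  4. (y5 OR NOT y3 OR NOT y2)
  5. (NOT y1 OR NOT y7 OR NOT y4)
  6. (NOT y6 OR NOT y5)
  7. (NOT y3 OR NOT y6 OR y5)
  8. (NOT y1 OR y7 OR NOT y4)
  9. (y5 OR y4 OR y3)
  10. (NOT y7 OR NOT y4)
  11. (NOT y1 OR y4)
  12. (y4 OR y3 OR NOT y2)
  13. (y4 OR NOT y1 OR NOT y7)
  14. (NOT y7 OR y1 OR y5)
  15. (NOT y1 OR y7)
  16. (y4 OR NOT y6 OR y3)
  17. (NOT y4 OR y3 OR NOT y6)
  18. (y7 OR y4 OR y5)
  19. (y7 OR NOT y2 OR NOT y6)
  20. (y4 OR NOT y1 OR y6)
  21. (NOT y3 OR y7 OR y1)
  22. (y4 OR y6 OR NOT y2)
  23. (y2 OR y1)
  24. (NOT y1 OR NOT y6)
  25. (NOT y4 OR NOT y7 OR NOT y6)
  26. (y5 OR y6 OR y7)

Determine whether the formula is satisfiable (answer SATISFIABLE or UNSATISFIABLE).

UNSATISFIABLE

y4 = True:
  propagation gives y7=False, y1=False, y6=False, y2=True; an empty clause results — contradiction.
y4 = False:
  propagation gives y1=False, y6=False, y2=True; an empty clause results — contradiction.
Every branch closes, so no satisfying assignment exists.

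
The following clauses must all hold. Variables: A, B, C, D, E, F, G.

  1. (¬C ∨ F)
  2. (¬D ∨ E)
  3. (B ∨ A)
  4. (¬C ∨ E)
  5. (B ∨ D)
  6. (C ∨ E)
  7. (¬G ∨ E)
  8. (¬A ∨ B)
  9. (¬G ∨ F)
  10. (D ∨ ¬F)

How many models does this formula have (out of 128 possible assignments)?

12

Split on E, then B.
  E=T, B=T: A free; 6 ways for (C,D,F,G) × 2^1 = 12.
  E=T, B=F: a clause becomes empty — 0.
  E=F, B=T: a clause becomes empty — 0.
  E=F, B=F: a clause becomes empty — 0.
Total: 12 + 0 + 0 + 0 = 12.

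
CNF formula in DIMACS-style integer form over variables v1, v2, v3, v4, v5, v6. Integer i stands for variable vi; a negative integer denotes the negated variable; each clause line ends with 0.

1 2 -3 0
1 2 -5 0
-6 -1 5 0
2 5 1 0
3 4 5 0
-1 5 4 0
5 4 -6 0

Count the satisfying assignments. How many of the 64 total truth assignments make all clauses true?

Case analysis on v5 and v1:
  v5=1, v1=1: v2, v3, v4, v6 free → 2^4 = 16.
  v5=1, v1=0: forces v2=1; v3, v4, v6 free → 2^3 = 8.
  v5=0, v1=1: remaining (v2,v3,v4,v6) ∈ {(0,0,1,0); (0,1,1,0); (1,0,1,0); (1,1,1,0)} — 4.
  v5=0, v1=0: 5 of the 16 assignments to (v2,v3,v4,v6) work.
Total: 16 + 8 + 4 + 5 = 33.

33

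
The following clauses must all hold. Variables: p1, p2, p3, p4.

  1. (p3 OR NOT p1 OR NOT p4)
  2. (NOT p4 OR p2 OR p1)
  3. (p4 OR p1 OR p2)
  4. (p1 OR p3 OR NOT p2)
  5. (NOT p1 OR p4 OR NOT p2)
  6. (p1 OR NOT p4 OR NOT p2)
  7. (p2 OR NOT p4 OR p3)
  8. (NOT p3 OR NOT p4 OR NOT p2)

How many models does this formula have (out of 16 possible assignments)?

4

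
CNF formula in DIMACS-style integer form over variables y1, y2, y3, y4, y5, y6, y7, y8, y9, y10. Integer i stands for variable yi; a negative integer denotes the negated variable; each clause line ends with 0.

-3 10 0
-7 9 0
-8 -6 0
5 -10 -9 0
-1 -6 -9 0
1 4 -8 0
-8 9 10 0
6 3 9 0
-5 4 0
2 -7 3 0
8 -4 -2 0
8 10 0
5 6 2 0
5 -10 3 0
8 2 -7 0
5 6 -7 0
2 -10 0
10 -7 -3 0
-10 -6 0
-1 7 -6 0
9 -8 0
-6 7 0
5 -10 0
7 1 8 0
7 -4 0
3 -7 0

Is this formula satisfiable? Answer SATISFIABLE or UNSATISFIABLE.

SATISFIABLE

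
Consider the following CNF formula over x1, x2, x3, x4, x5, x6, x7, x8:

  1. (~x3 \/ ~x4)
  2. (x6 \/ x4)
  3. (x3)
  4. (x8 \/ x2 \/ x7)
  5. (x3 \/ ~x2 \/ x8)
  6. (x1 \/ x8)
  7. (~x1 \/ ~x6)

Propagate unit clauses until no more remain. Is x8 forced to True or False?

Unit clause (x3) sets x3 = True.
In (~x4 \/ ~x3), ~x3 is now false; ~x4 must hold, so x4 = False.
In (x4 \/ x6), x4 is now false; x6 must hold, so x6 = True.
From (~x6 \/ ~x1) and x6 = True: x1 = False.
(x1 \/ x8) with x1 = False leaves only x8, so x8 = True.

True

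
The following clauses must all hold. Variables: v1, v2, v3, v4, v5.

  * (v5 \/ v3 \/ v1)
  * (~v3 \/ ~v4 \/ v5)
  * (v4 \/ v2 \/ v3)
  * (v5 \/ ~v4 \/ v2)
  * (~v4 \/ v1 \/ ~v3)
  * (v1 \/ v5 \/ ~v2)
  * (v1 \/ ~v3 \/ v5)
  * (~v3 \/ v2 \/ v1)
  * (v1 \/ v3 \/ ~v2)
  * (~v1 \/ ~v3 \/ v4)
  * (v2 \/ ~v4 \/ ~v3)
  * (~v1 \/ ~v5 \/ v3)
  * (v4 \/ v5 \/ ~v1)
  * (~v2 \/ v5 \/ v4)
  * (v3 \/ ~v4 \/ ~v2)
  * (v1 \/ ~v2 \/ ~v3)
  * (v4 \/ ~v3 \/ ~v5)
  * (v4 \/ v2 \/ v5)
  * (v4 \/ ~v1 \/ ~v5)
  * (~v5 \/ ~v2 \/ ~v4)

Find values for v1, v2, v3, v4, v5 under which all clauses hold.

v1=F, v2=F, v3=F, v4=T, v5=T

Try v1 = False.
For the remaining variables, v2 = False, v3 = False, v4 = True, v5 = True works.
Every clause has at least one true literal under this assignment.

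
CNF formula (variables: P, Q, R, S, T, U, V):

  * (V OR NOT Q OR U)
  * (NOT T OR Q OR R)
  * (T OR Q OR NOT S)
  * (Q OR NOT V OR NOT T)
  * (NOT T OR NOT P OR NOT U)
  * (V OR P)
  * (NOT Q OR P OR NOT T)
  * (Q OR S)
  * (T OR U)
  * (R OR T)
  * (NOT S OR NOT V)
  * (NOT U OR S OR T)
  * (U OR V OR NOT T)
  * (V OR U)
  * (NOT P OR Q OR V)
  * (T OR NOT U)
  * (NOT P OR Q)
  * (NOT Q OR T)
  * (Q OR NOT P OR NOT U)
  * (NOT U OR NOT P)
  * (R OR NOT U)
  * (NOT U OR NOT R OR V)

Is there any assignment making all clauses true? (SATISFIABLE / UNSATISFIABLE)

SATISFIABLE

Set P = True and propagate.
  then Q is forced to True.
  then T is forced to True.
  then U is forced to False.
  then V is forced to True.
  then S is forced to False.
R is now unconstrained; take R = False.
So P=True, Q=True, R=False, S=False, T=True, U=False, V=True is a satisfying assignment.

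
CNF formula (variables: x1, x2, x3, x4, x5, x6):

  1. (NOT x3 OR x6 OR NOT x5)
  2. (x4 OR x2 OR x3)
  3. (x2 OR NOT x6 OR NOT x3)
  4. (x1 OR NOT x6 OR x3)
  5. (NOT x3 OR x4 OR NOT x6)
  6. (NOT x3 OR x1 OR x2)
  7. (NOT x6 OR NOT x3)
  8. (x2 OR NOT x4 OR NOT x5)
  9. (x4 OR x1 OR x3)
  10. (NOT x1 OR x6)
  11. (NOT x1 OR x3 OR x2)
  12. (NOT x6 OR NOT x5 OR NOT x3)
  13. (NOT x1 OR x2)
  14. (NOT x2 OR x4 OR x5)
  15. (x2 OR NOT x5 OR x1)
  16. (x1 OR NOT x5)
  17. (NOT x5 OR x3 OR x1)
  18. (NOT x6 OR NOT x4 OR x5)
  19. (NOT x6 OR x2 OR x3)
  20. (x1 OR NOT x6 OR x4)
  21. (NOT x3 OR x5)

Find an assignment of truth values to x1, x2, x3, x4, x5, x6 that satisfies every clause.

x1 = T, x2 = T, x3 = F, x4 = F, x5 = T, x6 = T

Set x1 = True and propagate.
  then x6 is forced to True.
  then x3 is forced to False.
  then x2 is forced to True.
The remaining clauses are satisfied by x4 = False, x5 = True.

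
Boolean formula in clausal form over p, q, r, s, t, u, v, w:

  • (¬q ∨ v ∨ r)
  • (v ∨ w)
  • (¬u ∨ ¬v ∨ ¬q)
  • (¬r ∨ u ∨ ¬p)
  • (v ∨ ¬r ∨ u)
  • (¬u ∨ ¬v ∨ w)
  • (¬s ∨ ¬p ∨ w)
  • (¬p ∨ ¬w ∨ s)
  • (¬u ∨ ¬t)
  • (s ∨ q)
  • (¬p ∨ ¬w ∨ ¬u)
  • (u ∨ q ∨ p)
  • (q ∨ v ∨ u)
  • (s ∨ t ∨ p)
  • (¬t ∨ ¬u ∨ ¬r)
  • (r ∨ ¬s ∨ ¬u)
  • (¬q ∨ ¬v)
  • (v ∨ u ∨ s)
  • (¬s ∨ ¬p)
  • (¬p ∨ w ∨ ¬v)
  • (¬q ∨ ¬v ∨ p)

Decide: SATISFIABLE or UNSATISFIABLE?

Set p = False and propagate.
Try q = True.
  then v is forced to False.
  then r is forced to True.
  then w is forced to True.
  then u is forced to True.
  then t is forced to False.
  then s is forced to True.
So p=False  q=True  r=True  s=True  t=False  u=True  v=False  w=True is a satisfying assignment.

SATISFIABLE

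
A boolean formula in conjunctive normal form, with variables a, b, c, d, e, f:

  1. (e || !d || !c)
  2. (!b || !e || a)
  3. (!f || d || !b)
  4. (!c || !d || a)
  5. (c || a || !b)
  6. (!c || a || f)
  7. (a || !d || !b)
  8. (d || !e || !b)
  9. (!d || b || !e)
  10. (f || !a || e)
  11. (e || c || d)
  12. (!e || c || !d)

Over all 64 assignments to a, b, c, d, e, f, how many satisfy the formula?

15

Split on d, then e.
  d=T, e=T: remaining (a,b,c,f) ∈ {(T,T,T,F); (T,T,T,T)} — 2.
  d=T, e=F: remaining (a,b,c,f) ∈ {(F,F,F,F); (F,F,F,T); (T,F,F,T); (T,T,F,T)} — 4.
  d=F, e=T: 7 of the 16 assignments to (a,b,c,f) work.
  d=F, e=F: remaining (a,b,c,f) ∈ {(F,F,T,T); (T,F,T,T)} — 2.
Total: 2 + 4 + 7 + 2 = 15.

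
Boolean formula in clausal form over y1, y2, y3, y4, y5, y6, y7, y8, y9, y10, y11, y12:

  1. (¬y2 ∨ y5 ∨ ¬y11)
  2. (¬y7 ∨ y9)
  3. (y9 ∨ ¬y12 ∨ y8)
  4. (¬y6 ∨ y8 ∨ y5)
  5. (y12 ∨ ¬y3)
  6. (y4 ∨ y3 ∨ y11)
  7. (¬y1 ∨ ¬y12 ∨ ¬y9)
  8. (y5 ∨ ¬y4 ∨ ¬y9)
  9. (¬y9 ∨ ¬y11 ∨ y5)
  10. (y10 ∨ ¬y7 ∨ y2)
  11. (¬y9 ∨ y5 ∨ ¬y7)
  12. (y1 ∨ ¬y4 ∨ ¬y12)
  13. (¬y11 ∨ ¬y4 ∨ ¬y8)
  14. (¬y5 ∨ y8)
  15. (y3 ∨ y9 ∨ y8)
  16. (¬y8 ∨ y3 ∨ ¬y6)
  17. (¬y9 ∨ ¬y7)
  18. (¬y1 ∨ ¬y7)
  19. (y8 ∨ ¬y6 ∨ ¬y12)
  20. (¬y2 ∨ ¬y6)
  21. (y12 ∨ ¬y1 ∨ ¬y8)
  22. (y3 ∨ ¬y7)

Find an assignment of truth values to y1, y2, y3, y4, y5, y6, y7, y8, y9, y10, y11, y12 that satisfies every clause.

y7 occurs only negated in the remaining clauses — set y7 = False.
y10 occurs only positively in the remaining clauses — set y10 = True.
Set y1 = True and propagate.
For the remaining variables, y2 = False, y3 = True, y4 = False, y5 = False, y6 = True, y8 = True, y9 = False, y11 = False, y12 = True works.
Every clause has at least one true literal under this assignment.

y1=1, y2=0, y3=1, y4=0, y5=0, y6=1, y7=0, y8=1, y9=0, y10=1, y11=0, y12=1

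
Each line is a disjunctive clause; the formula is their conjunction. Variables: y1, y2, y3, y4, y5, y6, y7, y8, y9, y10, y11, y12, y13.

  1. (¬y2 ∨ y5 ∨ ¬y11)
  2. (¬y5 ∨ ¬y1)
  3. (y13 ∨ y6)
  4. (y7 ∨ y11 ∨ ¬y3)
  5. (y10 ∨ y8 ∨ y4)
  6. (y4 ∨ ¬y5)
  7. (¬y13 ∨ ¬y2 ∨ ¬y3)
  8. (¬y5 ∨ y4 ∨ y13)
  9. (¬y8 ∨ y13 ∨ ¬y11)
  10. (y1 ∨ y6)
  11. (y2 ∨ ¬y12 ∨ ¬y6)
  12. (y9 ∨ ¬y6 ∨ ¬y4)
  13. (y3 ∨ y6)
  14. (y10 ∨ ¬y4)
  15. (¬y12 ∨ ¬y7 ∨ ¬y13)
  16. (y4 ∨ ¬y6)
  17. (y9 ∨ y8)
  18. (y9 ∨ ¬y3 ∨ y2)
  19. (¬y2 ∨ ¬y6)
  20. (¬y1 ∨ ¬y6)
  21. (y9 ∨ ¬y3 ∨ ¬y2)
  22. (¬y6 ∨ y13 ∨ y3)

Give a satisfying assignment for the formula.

y1=False, y2=False, y3=False, y4=True, y5=True, y6=True, y7=True, y8=True, y9=True, y10=True, y11=False, y12=False, y13=True

y9 occurs only positively in the remaining clauses — set y9 = True.
y10 occurs only positively in the remaining clauses — set y10 = True.
Branch on y1: take y1 = False.
  then y6 is forced to True.
  then y4 is forced to True.
  then y2 is forced to False.
  then y12 is forced to False.
For the remaining variables, y3 = False, y5 = True, y7 = True, y8 = True, y11 = False, y13 = True works.
Check each clause:
  1. (y5 ∨ ¬y11 ∨ ¬y2) — ¬y11 is true.
  2. (¬y5 ∨ ¬y1) — ¬y1 is true.
  3. (y13 ∨ y6) — y13 is true.
  4. (y11 ∨ y7 ∨ ¬y3) — ¬y3 is true.
  5. (y10 ∨ y4 ∨ y8) — y8 is true.
  6. (¬y5 ∨ y4) — y4 is true.
  7. (¬y2 ∨ ¬y3 ∨ ¬y13) — ¬y3 is true.
  8. (¬y5 ∨ y4 ∨ y13) — y4 is true.
  9. (y13 ∨ ¬y8 ∨ ¬y11) — y13 is true.
  10. (y1 ∨ y6) — y6 is true.
  11. (¬y12 ∨ y2 ∨ ¬y6) — ¬y12 is true.
  12. (¬y4 ∨ y9 ∨ ¬y6) — y9 is true.
  13. (y6 ∨ y3) — y6 is true.
  14. (¬y4 ∨ y10) — y10 is true.
  15. (¬y7 ∨ ¬y13 ∨ ¬y12) — ¬y12 is true.
  16. (y4 ∨ ¬y6) — y4 is true.
  17. (y9 ∨ y8) — y8 is true.
  18. (y2 ∨ y9 ∨ ¬y3) — y9 is true.
  19. (¬y2 ∨ ¬y6) — ¬y2 is true.
  20. (¬y6 ∨ ¬y1) — ¬y1 is true.
  21. (¬y2 ∨ y9 ∨ ¬y3) — y9 is true.
  22. (¬y6 ∨ y3 ∨ y13) — y13 is true.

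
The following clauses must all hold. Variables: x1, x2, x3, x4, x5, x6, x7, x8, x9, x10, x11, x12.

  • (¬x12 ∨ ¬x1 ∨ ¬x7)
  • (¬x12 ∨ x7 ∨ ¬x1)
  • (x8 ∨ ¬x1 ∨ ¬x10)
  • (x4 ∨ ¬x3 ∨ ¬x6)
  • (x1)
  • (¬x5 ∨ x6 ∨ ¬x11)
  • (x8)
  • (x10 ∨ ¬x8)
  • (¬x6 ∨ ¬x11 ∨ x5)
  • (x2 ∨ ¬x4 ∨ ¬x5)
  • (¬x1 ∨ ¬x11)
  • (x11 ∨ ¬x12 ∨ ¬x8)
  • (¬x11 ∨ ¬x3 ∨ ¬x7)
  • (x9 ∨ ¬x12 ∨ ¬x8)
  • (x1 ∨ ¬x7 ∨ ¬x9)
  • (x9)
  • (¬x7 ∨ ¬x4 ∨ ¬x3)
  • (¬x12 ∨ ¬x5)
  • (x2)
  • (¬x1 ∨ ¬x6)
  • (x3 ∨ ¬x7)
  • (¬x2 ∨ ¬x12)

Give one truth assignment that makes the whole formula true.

x1=True  x2=True  x3=True  x4=True  x5=True  x6=False  x7=False  x8=True  x9=True  x10=True  x11=False  x12=False

(x1) is a unit clause, so x1 = True.
(x8) is a unit clause, so x8 = True.
The clause (x10) is unit: x10 must be True.
Unit propagation: (¬x11) forces x11 = False.
(¬x12) is a unit clause, so x12 = False.
(x9) is a unit clause, so x9 = True.
The clause (x2) is unit: x2 must be True.
(¬x6) is a unit clause, so x6 = False.
Pure literal: x7 appears only negated; assign x7 = False.
x3, x4, x5 are now unconstrained; take x3 = True, x4 = True, x5 = True.
Check each clause:
  1. (¬x7 ∨ ¬x1 ∨ ¬x12) — ¬x7 is true.
  2. (x7 ∨ ¬x12 ∨ ¬x1) — ¬x12 is true.
  3. (x8 ∨ ¬x1 ∨ ¬x10) — x8 is true.
  4. (x4 ∨ ¬x3 ∨ ¬x6) — ¬x6 is true.
  5. (x1) — x1 is true.
  6. (¬x11 ∨ x6 ∨ ¬x5) — ¬x11 is true.
  7. (x8) — x8 is true.
  8. (x10 ∨ ¬x8) — x10 is true.
  9. (¬x11 ∨ ¬x6 ∨ x5) — ¬x11 is true.
  10. (¬x5 ∨ x2 ∨ ¬x4) — x2 is true.
  11. (¬x11 ∨ ¬x1) — ¬x11 is true.
  12. (¬x8 ∨ ¬x12 ∨ x11) — ¬x12 is true.
  13. (¬x11 ∨ ¬x7 ∨ ¬x3) — ¬x11 is true.
  14. (¬x12 ∨ ¬x8 ∨ x9) — x9 is true.
  15. (x1 ∨ ¬x7 ∨ ¬x9) — x1 is true.
  16. (x9) — x9 is true.
  17. (¬x7 ∨ ¬x3 ∨ ¬x4) — ¬x7 is true.
  18. (¬x12 ∨ ¬x5) — ¬x12 is true.
  19. (x2) — x2 is true.
  20. (¬x6 ∨ ¬x1) — ¬x6 is true.
  21. (¬x7 ∨ x3) — ¬x7 is true.
  22. (¬x12 ∨ ¬x2) — ¬x12 is true.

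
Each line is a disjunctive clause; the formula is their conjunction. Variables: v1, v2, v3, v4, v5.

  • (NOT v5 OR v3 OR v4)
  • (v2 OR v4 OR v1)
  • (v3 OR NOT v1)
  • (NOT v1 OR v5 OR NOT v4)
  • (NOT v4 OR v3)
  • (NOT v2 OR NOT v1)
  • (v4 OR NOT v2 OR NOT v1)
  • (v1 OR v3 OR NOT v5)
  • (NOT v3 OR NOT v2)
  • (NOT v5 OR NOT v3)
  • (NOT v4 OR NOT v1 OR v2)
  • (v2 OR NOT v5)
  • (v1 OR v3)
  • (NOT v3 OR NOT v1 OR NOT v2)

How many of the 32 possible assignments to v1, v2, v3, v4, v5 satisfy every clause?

The models are:
  v1=0 v2=0 v3=1 v4=1 v5=0
  v1=1 v2=0 v3=1 v4=0 v5=0
Count: 2.

2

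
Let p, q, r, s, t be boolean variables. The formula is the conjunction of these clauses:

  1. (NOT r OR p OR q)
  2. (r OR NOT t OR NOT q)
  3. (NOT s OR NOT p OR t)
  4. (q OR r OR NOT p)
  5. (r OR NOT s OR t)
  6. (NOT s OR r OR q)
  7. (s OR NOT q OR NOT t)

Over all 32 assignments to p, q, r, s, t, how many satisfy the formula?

12

Case analysis on q and r:
  q=1, r=1: 5 of the 8 assignments to (p,s,t) work.
  q=1, r=0: remaining (p,s,t) ∈ {(0,0,0); (1,0,0)} — 2.
  q=0, r=1: remaining (p,s,t) ∈ {(1,0,0); (1,0,1); (1,1,1)} — 3.
  q=0, r=0: remaining (p,s,t) ∈ {(0,0,0); (0,0,1)} — 2.
Total: 5 + 2 + 3 + 2 = 12.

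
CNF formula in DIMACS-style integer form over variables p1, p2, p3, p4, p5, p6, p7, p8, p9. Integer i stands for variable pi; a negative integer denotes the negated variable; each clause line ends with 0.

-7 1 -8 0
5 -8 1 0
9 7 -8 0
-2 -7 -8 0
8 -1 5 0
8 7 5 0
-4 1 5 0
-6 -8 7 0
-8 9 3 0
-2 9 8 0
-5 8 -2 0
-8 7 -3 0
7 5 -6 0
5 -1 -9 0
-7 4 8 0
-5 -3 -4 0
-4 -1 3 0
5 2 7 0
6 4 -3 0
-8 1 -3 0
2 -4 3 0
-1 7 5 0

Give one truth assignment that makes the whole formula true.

p1 = False  p2 = True  p3 = False  p4 = False  p5 = True  p6 = False  p7 = False  p8 = True  p9 = True

Try p1 = False.
Set p2 = True and propagate.
The remaining clauses are satisfied by p3 = False, p4 = False, p5 = True, p6 = False, p7 = False, p8 = True, p9 = True.
Every clause has at least one true literal under this assignment.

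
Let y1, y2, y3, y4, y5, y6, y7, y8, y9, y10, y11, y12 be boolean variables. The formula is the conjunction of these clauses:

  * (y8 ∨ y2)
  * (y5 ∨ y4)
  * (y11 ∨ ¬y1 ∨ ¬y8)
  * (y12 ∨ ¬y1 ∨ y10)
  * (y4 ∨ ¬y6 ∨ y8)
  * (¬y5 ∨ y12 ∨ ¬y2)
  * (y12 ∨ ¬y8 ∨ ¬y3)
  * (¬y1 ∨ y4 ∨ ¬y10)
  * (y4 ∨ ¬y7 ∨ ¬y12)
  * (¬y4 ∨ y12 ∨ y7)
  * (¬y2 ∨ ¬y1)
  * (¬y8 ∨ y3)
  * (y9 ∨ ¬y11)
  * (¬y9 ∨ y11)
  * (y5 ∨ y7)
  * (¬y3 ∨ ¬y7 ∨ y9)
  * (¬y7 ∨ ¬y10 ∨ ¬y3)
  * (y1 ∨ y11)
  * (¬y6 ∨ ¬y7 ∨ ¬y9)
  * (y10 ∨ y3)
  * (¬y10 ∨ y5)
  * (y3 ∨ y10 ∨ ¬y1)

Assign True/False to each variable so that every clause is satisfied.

y1 = False, y2 = True, y3 = True, y4 = False, y5 = True, y6 = True, y7 = False, y8 = True, y9 = True, y10 = False, y11 = True, y12 = True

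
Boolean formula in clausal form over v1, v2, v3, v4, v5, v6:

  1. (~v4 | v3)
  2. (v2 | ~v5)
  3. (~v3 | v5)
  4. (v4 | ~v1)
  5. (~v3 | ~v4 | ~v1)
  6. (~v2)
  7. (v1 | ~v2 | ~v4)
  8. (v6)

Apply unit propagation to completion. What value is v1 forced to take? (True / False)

False

(~v2) stands alone — v2 = False.
(~v5 | v2): since v2 = False, the clause reduces to (~v5). v5 = False.
(~v3 | v5) with v5 = False leaves only ~v3, so v3 = False.
From (~v4 | v3) and v3 = False: v4 = False.
(~v1 | v4) with v4 = False leaves only ~v1, so v1 = False.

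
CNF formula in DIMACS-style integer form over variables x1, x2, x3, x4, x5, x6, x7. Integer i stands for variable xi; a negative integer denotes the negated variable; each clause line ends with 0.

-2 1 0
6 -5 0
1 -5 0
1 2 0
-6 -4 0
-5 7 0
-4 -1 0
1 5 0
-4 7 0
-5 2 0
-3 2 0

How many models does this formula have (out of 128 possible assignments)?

14

Case analysis on x1 and x5:
  x1=1, x5=1: remaining (x2,x3,x4,x6,x7) ∈ {(1,0,0,1,1); (1,1,0,1,1)} — 2.
  x1=1, x5=0: x6, x7 free; 3 ways for (x2,x3,x4) × 2^2 = 12.
  x1=0, x5=1: a clause becomes empty — 0.
  x1=0, x5=0: a clause becomes empty — 0.
Total: 2 + 12 + 0 + 0 = 14.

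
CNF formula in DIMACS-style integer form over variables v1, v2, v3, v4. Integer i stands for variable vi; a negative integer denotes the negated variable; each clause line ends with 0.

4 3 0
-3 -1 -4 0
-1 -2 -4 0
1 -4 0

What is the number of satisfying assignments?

5

The models are:
  v1=0 v2=0 v3=1 v4=0
  v1=0 v2=1 v3=1 v4=0
  v1=1 v2=0 v3=0 v4=1
  v1=1 v2=0 v3=1 v4=0
  v1=1 v2=1 v3=1 v4=0
That's 5 in total.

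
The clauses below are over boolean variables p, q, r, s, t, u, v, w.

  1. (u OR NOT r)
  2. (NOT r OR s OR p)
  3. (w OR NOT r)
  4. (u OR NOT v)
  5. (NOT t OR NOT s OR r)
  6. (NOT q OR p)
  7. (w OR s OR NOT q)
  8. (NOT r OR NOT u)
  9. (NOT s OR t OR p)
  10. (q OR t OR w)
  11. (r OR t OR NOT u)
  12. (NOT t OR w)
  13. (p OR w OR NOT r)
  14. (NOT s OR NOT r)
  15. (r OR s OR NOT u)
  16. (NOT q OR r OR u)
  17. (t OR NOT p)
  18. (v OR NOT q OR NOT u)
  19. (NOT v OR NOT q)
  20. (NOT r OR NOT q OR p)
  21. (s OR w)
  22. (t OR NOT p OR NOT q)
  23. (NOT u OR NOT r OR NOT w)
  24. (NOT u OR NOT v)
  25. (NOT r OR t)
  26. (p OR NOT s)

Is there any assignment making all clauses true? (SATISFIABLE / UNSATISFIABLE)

Branch on p: take p = True.
  then t is forced to True.
  then w is forced to True.
Try q = False.
The remaining clauses are satisfied by r = False, s = False, u = False, v = False.
So p=T  q=F  r=F  s=F  t=T  u=F  v=F  w=T is a satisfying assignment.

SATISFIABLE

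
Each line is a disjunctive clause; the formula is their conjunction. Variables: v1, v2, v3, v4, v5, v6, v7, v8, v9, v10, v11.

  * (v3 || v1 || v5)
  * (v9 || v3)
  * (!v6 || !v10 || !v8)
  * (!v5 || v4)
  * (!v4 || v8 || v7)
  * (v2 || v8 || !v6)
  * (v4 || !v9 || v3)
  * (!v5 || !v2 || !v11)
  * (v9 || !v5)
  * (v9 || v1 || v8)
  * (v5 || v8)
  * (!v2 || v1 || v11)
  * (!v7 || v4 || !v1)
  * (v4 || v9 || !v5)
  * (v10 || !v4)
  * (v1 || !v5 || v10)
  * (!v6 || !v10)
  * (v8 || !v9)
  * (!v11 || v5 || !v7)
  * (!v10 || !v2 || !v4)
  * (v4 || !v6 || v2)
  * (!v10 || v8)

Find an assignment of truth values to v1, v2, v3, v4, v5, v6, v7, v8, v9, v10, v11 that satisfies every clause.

Pure literal: v6 appears only negated; assign v6 = False.
Set v1 = True and propagate.
Try v2 = False.
For the remaining variables, v3 = False, v4 = True, v5 = True, v7 = True, v8 = True, v9 = True, v10 = True, v11 = False works.
Check each clause:
  1. (v1 || v5 || v3) — v1 is true.
  2. (v3 || v9) — v9 is true.
  3. (!v10 || !v8 || !v6) — !v6 is true.
  4. (v4 || !v5) — v4 is true.
  5. (v7 || !v4 || v8) — v8 is true.
  6. (v2 || v8 || !v6) — v8 is true.
  7. (v4 || !v9 || v3) — v4 is true.
  8. (!v11 || !v2 || !v5) — !v11 is true.
  9. (v9 || !v5) — v9 is true.
  10. (v8 || v9 || v1) — v8 is true.
  11. (v8 || v5) — v8 is true.
  12. (v1 || v11 || !v2) — v1 is true.
  13. (!v1 || v4 || !v7) — v4 is true.
  14. (v4 || !v5 || v9) — v9 is true.
  15. (v10 || !v4) — v10 is true.
  16. (!v5 || v10 || v1) — v1 is true.
  17. (!v10 || !v6) — !v6 is true.
  18. (v8 || !v9) — v8 is true.
  19. (!v11 || !v7 || v5) — !v11 is true.
  20. (!v10 || !v2 || !v4) — !v2 is true.
  21. (v2 || v4 || !v6) — !v6 is true.
  22. (!v10 || v8) — v8 is true.

v1 = 1, v2 = 0, v3 = 0, v4 = 1, v5 = 1, v6 = 0, v7 = 1, v8 = 1, v9 = 1, v10 = 1, v11 = 0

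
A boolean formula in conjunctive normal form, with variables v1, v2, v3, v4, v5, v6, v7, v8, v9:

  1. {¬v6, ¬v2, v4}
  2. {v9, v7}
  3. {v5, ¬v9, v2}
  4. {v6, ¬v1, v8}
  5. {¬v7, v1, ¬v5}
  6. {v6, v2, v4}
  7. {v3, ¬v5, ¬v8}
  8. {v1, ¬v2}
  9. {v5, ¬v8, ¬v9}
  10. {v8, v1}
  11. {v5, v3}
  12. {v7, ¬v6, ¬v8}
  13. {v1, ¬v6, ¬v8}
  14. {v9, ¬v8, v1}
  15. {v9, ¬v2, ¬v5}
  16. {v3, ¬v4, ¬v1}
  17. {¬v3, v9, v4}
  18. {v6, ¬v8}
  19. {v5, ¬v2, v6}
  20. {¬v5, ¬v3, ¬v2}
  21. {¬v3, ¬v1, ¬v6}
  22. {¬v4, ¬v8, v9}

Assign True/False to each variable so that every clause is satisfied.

v1=True, v2=False, v3=False, v4=False, v5=True, v6=True, v7=True, v8=False, v9=True

Check each clause:
  1. {¬v2, v4, ¬v6} — ¬v2 is true.
  2. {v7, v9} — v9 is true.
  3. {v2, ¬v9, v5} — v5 is true.
  4. {v6, v8, ¬v1} — v6 is true.
  5. {¬v5, ¬v7, v1} — v1 is true.
  6. {v2, v4, v6} — v6 is true.
  7. {¬v5, v3, ¬v8} — ¬v8 is true.
  8. {¬v2, v1} — v1 is true.
  9. {v5, ¬v9, ¬v8} — ¬v8 is true.
  10. {v8, v1} — v1 is true.
  11. {v5, v3} — v5 is true.
  12. {¬v8, ¬v6, v7} — ¬v8 is true.
  13. {¬v8, v1, ¬v6} — ¬v8 is true.
  14. {v1, v9, ¬v8} — ¬v8 is true.
  15. {¬v5, v9, ¬v2} — v9 is true.
  16. {¬v4, ¬v1, v3} — ¬v4 is true.
  17. {v9, v4, ¬v3} — v9 is true.
  18. {v6, ¬v8} — ¬v8 is true.
  19. {v5, ¬v2, v6} — v5 is true.
  20. {¬v2, ¬v5, ¬v3} — ¬v3 is true.
  21. {¬v3, ¬v6, ¬v1} — ¬v3 is true.
  22. {v9, ¬v4, ¬v8} — ¬v8 is true.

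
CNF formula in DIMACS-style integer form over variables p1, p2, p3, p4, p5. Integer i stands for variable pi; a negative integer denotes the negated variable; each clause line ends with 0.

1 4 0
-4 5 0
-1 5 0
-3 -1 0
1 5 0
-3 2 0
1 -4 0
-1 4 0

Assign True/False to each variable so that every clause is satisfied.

p1 = True, p2 = False, p3 = False, p4 = True, p5 = True

Check each clause:
  1. (p1 || p4) — p1 is true.
  2. (p5 || !p4) — p5 is true.
  3. (!p1 || p5) — p5 is true.
  4. (!p3 || !p1) — !p3 is true.
  5. (p5 || p1) — p1 is true.
  6. (p2 || !p3) — !p3 is true.
  7. (p1 || !p4) — p1 is true.
  8. (p4 || !p1) — p4 is true.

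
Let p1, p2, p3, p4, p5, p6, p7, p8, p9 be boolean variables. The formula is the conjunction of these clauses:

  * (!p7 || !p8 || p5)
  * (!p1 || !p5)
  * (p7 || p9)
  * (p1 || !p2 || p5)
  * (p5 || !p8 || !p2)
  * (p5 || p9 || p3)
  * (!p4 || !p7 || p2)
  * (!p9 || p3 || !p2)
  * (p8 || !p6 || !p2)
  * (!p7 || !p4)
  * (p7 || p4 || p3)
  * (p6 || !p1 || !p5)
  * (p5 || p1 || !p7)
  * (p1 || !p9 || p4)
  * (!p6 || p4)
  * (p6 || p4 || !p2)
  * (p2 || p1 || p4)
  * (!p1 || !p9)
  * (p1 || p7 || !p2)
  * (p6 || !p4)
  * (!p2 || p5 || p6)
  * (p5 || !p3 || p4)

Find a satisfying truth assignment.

p1=F  p2=F  p3=F  p4=T  p5=F  p6=T  p7=F  p8=T  p9=T

Check each clause:
  1. (!p7 || p5 || !p8) — !p7 is true.
  2. (!p5 || !p1) — !p5 is true.
  3. (p7 || p9) — p9 is true.
  4. (p1 || !p2 || p5) — !p2 is true.
  5. (!p8 || p5 || !p2) — !p2 is true.
  6. (p3 || p9 || p5) — p9 is true.
  7. (!p4 || !p7 || p2) — !p7 is true.
  8. (!p2 || p3 || !p9) — !p2 is true.
  9. (p8 || !p6 || !p2) — p8 is true.
  10. (!p4 || !p7) — !p7 is true.
  11. (p3 || p7 || p4) — p4 is true.
  12. (!p1 || !p5 || p6) — !p5 is true.
  13. (p5 || p1 || !p7) — !p7 is true.
  14. (p4 || !p9 || p1) — p4 is true.
  15. (p4 || !p6) — p4 is true.
  16. (p4 || p6 || !p2) — p4 is true.
  17. (p2 || p1 || p4) — p4 is true.
  18. (!p1 || !p9) — !p1 is true.
  19. (!p2 || p7 || p1) — !p2 is true.
  20. (!p4 || p6) — p6 is true.
  21. (!p2 || p5 || p6) — !p2 is true.
  22. (!p3 || p5 || p4) — p4 is true.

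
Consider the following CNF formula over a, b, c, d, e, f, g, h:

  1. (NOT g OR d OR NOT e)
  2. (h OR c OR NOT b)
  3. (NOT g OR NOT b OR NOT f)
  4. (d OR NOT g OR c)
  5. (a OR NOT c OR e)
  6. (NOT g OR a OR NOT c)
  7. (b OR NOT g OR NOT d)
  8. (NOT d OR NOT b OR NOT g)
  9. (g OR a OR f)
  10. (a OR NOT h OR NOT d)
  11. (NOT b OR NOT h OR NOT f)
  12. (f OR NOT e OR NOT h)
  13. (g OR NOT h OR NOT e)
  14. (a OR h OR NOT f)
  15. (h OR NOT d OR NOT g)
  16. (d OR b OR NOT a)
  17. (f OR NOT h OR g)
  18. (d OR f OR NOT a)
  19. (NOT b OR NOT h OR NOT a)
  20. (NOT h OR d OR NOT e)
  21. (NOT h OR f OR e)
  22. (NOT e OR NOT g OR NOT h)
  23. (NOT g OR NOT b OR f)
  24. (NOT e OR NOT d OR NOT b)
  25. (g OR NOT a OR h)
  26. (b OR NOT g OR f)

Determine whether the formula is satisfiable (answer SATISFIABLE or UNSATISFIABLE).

SATISFIABLE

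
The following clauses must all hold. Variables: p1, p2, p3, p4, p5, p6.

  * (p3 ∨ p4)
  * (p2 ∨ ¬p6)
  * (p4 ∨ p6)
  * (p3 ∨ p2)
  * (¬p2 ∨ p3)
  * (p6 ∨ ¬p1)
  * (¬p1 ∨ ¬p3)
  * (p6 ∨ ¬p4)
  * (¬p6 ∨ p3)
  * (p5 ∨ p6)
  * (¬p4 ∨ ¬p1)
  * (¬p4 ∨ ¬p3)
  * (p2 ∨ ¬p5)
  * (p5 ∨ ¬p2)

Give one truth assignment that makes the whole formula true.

Pure literal: p1 appears only negated; assign p1 = False.
Branch on p2: take p2 = True.
  then p3 is forced to True.
  then p4 is forced to False.
  then p6 is forced to True.
  then p5 is forced to True.

p1 = F, p2 = T, p3 = T, p4 = F, p5 = T, p6 = T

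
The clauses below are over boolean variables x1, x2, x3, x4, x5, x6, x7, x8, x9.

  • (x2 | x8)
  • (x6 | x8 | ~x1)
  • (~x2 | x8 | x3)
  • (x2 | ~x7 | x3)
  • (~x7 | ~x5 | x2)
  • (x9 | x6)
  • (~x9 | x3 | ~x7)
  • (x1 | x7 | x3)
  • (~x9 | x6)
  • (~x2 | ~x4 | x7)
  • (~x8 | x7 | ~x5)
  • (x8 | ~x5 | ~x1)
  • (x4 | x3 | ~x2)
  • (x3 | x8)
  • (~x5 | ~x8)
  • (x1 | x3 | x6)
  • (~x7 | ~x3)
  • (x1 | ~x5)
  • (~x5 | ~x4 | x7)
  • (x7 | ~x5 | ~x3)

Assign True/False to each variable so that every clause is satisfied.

x1=1  x2=1  x3=0  x4=1  x5=0  x6=1  x7=1  x8=1  x9=0

Check each clause:
  1. (x8 | x2) — x8 is true.
  2. (~x1 | x8 | x6) — x8 is true.
  3. (x3 | ~x2 | x8) — x8 is true.
  4. (~x7 | x3 | x2) — x2 is true.
  5. (x2 | ~x5 | ~x7) — x2 is true.
  6. (x9 | x6) — x6 is true.
  7. (~x7 | ~x9 | x3) — ~x9 is true.
  8. (x3 | x7 | x1) — x1 is true.
  9. (~x9 | x6) — x6 is true.
  10. (x7 | ~x2 | ~x4) — x7 is true.
  11. (~x5 | x7 | ~x8) — ~x5 is true.
  12. (~x1 | ~x5 | x8) — x8 is true.
  13. (x4 | ~x2 | x3) — x4 is true.
  14. (x3 | x8) — x8 is true.
  15. (~x5 | ~x8) — ~x5 is true.
  16. (x3 | x1 | x6) — x1 is true.
  17. (~x3 | ~x7) — ~x3 is true.
  18. (x1 | ~x5) — x1 is true.
  19. (~x5 | ~x4 | x7) — ~x5 is true.
  20. (~x3 | ~x5 | x7) — ~x5 is true.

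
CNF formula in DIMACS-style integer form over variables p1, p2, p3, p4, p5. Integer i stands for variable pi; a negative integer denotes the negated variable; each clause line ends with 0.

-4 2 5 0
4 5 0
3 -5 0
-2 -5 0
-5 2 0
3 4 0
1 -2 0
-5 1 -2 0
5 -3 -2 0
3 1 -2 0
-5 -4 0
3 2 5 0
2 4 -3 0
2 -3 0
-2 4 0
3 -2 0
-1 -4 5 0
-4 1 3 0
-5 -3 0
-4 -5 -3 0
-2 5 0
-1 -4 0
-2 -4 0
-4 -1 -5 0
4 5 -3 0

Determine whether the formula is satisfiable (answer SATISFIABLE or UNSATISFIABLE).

p5 = True:
  propagation gives p3=True; an empty clause results — contradiction.
p5 = False:
  propagation gives p4=True, p2=True; an empty clause results — contradiction.
Every branch closes, so no satisfying assignment exists.

UNSATISFIABLE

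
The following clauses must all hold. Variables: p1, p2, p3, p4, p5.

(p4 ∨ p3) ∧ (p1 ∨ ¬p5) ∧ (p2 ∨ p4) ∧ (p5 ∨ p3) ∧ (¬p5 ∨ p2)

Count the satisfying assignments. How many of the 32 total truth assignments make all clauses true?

9

Split on p5, then p2.
  p5=T, p2=T: remaining (p1,p3,p4) ∈ {(T,F,T); (T,T,F); (T,T,T)} — 3.
  p5=T, p2=F: a clause becomes empty — 0.
  p5=F, p2=T: remaining (p1,p3,p4) ∈ {(F,T,F); (F,T,T); (T,T,F); (T,T,T)} — 4.
  p5=F, p2=F: remaining (p1,p3,p4) ∈ {(F,T,T); (T,T,T)} — 2.
Total: 3 + 0 + 4 + 2 = 9.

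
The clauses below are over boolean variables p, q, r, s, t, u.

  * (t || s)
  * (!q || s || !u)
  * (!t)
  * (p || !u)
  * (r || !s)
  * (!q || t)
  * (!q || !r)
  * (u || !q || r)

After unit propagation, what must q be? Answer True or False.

False

(!t) is a unit clause: t = False.
(s || t): since t = False, the clause reduces to (s). s = True.
(!s || r): since s = True, the clause reduces to (r). r = True.
(t || !q): since t = False, the clause reduces to (!q). q = False.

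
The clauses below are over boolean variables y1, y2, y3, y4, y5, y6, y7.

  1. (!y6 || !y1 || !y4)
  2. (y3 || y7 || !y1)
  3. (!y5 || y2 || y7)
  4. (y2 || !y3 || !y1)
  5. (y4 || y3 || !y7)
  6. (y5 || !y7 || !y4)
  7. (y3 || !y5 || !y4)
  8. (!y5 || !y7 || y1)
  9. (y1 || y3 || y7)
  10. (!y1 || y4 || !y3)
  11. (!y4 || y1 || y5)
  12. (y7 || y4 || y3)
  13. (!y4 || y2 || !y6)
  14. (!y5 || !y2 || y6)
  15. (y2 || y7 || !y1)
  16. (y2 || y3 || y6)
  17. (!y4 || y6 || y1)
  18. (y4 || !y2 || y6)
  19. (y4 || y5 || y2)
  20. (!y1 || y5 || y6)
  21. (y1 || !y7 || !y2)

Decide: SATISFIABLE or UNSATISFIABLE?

SATISFIABLE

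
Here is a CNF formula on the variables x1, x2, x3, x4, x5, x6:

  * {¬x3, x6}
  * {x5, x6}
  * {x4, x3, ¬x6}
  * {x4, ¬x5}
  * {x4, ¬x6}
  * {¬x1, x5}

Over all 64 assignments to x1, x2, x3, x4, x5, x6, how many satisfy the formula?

16

Case analysis on x6 and x4:
  x6=T, x4=T: x2, x3 free; 3 ways for (x1,x5) × 2^2 = 12.
  x6=T, x4=F: a clause becomes empty — 0.
  x6=F, x4=T: remaining (x1,x2,x3,x5) ∈ {(F,F,F,T); (F,T,F,T); (T,F,F,T); (T,T,F,T)} — 4.
  x6=F, x4=F: a clause becomes empty — 0.
Total: 12 + 0 + 4 + 0 = 16.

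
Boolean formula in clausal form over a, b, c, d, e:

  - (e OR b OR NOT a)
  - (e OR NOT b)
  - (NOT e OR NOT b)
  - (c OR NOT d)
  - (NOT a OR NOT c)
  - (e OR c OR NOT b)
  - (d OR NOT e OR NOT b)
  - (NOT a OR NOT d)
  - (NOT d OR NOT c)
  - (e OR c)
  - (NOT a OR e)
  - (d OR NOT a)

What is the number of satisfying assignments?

The models are:
  a=0 b=0 c=0 d=0 e=1
  a=0 b=0 c=1 d=0 e=0
  a=0 b=0 c=1 d=0 e=1
Count: 3.

3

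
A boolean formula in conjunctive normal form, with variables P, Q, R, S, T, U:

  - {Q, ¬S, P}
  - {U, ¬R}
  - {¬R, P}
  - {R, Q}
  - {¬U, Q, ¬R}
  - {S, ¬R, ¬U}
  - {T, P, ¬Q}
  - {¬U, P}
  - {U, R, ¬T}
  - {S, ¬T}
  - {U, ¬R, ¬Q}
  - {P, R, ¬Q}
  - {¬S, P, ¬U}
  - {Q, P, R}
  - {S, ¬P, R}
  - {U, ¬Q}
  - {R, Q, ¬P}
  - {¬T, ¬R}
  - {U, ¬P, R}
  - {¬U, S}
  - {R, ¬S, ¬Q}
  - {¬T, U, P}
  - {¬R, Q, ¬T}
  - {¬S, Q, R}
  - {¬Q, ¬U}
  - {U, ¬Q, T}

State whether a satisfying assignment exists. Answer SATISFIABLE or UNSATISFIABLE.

R = True:
  propagation gives U=True, P=True, Q=True; an empty clause results — contradiction.
R = False:
  propagation gives Q=True, P=True, S=True; an empty clause results — contradiction.
Every branch closes, so no satisfying assignment exists.

UNSATISFIABLE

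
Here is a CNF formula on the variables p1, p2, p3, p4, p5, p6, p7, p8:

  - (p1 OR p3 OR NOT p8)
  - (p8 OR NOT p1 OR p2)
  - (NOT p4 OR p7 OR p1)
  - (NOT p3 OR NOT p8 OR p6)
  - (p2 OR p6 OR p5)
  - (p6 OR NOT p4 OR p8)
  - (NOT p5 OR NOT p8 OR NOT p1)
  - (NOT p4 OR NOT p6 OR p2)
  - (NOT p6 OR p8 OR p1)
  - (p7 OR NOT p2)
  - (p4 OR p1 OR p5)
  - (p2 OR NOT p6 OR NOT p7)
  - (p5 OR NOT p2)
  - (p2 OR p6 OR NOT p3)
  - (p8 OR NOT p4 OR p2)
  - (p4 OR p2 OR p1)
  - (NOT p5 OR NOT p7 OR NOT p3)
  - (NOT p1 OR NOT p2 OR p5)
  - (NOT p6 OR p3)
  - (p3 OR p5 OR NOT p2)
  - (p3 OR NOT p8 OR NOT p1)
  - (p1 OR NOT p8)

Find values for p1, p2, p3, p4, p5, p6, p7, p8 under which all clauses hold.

p1=F, p2=T, p3=F, p4=F, p5=T, p6=F, p7=T, p8=F

Check each clause:
  1. (NOT p8 OR p1 OR p3) — NOT p8 is true.
  2. (NOT p1 OR p8 OR p2) — p2 is true.
  3. (NOT p4 OR p7 OR p1) — NOT p4 is true.
  4. (p6 OR NOT p8 OR NOT p3) — NOT p8 is true.
  5. (p6 OR p2 OR p5) — p2 is true.
  6. (NOT p4 OR p8 OR p6) — NOT p4 is true.
  7. (NOT p5 OR NOT p8 OR NOT p1) — NOT p8 is true.
  8. (p2 OR NOT p4 OR NOT p6) — p2 is true.
  9. (p1 OR NOT p6 OR p8) — NOT p6 is true.
  10. (p7 OR NOT p2) — p7 is true.
  11. (p5 OR p1 OR p4) — p5 is true.
  12. (NOT p6 OR p2 OR NOT p7) — NOT p6 is true.
  13. (p5 OR NOT p2) — p5 is true.
  14. (p2 OR NOT p3 OR p6) — p2 is true.
  15. (p2 OR NOT p4 OR p8) — p2 is true.
  16. (p4 OR p1 OR p2) — p2 is true.
  17. (NOT p7 OR NOT p3 OR NOT p5) — NOT p3 is true.
  18. (NOT p1 OR p5 OR NOT p2) — p5 is true.
  19. (NOT p6 OR p3) — NOT p6 is true.
  20. (p5 OR NOT p2 OR p3) — p5 is true.
  21. (NOT p1 OR p3 OR NOT p8) — NOT p8 is true.
  22. (p1 OR NOT p8) — NOT p8 is true.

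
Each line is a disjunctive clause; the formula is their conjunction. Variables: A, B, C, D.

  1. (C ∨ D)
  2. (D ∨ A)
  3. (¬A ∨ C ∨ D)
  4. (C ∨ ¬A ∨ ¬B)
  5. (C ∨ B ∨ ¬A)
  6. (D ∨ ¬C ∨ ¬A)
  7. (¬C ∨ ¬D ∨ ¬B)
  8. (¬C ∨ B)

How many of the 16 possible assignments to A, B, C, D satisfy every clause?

2

The models are:
  A=F B=F C=F D=T
  A=F B=T C=F D=T
That's 2 in total.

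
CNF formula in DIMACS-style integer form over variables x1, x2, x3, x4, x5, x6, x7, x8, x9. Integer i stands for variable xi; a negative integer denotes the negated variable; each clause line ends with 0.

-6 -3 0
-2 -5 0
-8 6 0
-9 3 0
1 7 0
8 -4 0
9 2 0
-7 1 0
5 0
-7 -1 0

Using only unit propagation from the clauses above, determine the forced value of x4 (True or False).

(x5) stands alone — x5 = True.
(!x2 || !x5) with x5 = True leaves only !x2, so x2 = False.
In (x2 || x9), x2 is now false; x9 must hold, so x9 = True.
(!x9 || x3) with x9 = True leaves only x3, so x3 = True.
From (!x6 || !x3) and x3 = True: x6 = False.
From (x6 || !x8) and x6 = False: x8 = False.
In (!x4 || x8), x8 is now false; !x4 must hold, so x4 = False.

False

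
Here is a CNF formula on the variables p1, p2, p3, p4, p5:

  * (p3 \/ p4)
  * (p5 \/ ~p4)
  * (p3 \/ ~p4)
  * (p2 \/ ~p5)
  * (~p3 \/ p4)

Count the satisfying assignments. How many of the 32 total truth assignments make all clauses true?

2

Satisfying assignments:
  p1=F p2=T p3=T p4=T p5=T
  p1=T p2=T p3=T p4=T p5=T
Count: 2.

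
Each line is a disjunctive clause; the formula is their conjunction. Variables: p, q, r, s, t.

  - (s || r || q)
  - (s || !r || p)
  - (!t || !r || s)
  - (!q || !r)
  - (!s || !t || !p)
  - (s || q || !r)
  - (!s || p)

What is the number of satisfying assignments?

7

The models are:
  p=0 q=1 r=0 s=0 t=0
  p=0 q=1 r=0 s=0 t=1
  p=1 q=0 r=0 s=1 t=0
  p=1 q=0 r=1 s=1 t=0
  p=1 q=1 r=0 s=0 t=0
  p=1 q=1 r=0 s=0 t=1
  p=1 q=1 r=0 s=1 t=0
That's 7 in total.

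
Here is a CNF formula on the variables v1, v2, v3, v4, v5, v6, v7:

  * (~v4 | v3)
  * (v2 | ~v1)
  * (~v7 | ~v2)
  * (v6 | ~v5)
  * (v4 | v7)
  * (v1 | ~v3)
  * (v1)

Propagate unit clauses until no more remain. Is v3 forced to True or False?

True

(v1) is a unit clause: v1 = True.
(v2 | ~v1) with v1 = True leaves only v2, so v2 = True.
(~v2 | ~v7) with v2 = True leaves only ~v7, so v7 = False.
From (v7 | v4) and v7 = False: v4 = True.
(v3 | ~v4) with v4 = True leaves only v3, so v3 = True.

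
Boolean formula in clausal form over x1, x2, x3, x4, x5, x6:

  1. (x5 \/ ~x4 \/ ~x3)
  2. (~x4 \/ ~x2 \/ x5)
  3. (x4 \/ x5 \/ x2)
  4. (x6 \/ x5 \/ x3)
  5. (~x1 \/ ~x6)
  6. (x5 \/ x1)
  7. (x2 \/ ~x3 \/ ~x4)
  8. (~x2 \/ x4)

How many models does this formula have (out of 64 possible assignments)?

15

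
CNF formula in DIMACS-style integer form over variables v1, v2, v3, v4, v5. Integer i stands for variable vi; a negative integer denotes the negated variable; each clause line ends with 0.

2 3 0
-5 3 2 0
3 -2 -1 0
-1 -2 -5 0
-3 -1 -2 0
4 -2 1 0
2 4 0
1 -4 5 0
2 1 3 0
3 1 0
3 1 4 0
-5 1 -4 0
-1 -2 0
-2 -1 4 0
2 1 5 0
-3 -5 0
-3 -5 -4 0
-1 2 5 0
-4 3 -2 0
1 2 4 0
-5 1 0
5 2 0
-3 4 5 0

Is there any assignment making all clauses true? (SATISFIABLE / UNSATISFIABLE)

UNSATISFIABLE

v1 = True:
  propagation gives v2=False, v3=True, v4=True, v5=False; an empty clause results — contradiction.
v1 = False:
  propagation gives v3=True, v5=False, v4=False; an empty clause results — contradiction.
Every branch closes, so no satisfying assignment exists.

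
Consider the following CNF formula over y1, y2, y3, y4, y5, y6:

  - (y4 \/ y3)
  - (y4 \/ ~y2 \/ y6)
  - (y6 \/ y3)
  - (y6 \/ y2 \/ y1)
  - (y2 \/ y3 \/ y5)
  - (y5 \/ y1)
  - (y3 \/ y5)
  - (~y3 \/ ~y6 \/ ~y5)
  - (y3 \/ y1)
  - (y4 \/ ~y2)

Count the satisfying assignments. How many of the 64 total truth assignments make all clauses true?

Case analysis on y3 and y2:
  y3=T, y2=T: remaining (y1,y4,y5,y6) ∈ {(F,T,T,F); (T,T,F,F); (T,T,F,T); (T,T,T,F)} — 4.
  y3=T, y2=F: y4 free; 3 ways for (y1,y5,y6) × 2^1 = 6.
  y3=F, y2=T: remaining (y1,y4,y5,y6) ∈ {(T,T,T,T)} — 1.
  y3=F, y2=F: remaining (y1,y4,y5,y6) ∈ {(T,T,T,T)} — 1.
Total: 4 + 6 + 1 + 1 = 12.

12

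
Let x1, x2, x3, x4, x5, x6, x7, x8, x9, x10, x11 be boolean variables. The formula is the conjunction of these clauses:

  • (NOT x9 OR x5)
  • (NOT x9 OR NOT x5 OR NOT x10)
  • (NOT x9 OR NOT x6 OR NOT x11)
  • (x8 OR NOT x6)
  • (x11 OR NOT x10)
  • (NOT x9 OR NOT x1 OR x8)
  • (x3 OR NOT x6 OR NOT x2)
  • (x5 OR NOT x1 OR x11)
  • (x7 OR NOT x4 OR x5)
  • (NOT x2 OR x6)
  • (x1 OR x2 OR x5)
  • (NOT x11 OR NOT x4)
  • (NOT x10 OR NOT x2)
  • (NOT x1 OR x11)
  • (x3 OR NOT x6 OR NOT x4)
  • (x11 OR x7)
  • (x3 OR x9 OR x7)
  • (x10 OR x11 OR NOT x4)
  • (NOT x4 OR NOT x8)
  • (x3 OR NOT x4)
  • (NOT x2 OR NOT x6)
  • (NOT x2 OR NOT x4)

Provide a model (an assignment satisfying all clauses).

x4 occurs only negated in the remaining clauses — set x4 = False.
Pure literal: x7 appears only positively; assign x7 = True.
Try x1 = False.
Set x2 = False and propagate.
  then x5 is forced to True.
The remaining clauses are satisfied by x3 = False, x6 = False, x8 = False, x9 = False, x10 = True, x11 = True.
Every clause has at least one true literal under this assignment.
Check each clause:
  1. (NOT x9 OR x5) — x5 is true.
  2. (NOT x10 OR NOT x9 OR NOT x5) — NOT x9 is true.
  3. (NOT x11 OR NOT x9 OR NOT x6) — NOT x6 is true.
  4. (NOT x6 OR x8) — NOT x6 is true.
  5. (x11 OR NOT x10) — x11 is true.
  6. (NOT x9 OR NOT x1 OR x8) — NOT x1 is true.
  7. (NOT x6 OR x3 OR NOT x2) — NOT x6 is true.
  8. (NOT x1 OR x11 OR x5) — x11 is true.
  9. (x5 OR NOT x4 OR x7) — NOT x4 is true.
  10. (x6 OR NOT x2) — NOT x2 is true.
  11. (x2 OR x5 OR x1) — x5 is true.
  12. (NOT x11 OR NOT x4) — NOT x4 is true.
  13. (NOT x10 OR NOT x2) — NOT x2 is true.
  14. (NOT x1 OR x11) — x11 is true.
  15. (NOT x4 OR NOT x6 OR x3) — NOT x6 is true.
  16. (x7 OR x11) — x11 is true.
  17. (x7 OR x3 OR x9) — x7 is true.
  18. (x11 OR x10 OR NOT x4) — x10 is true.
  19. (NOT x4 OR NOT x8) — NOT x8 is true.
  20. (NOT x4 OR x3) — NOT x4 is true.
  21. (NOT x2 OR NOT x6) — NOT x6 is true.
  22. (NOT x2 OR NOT x4) — NOT x4 is true.

x1=False  x2=False  x3=False  x4=False  x5=True  x6=False  x7=True  x8=False  x9=False  x10=True  x11=True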